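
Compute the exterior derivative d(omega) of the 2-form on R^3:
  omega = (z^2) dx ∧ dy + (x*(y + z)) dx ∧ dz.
d(omega) = (-x + 2*z) dx ∧ dy ∧ dz

For a 2-form omega = sum_{i<j} g_{ij} dx_i ∧ dx_j, the exterior derivative is
  d(omega) = sum_{i<j} d(g_{ij}) ∧ dx_i ∧ dx_j = sum_{i<j, k} (∂g_{ij}/∂x_k) dx_k ∧ dx_i ∧ dx_j.
Expand each term, using dx_k ∧ dx_i ∧ dx_j = sgn(permutation) dx_{(a)} ∧ dx_{(b)} ∧ dx_{(c)} with (a < b < c) sorted:
  d(z^2) includes (∂/∂z)(z^2) dz = (2*z) dz, which multiplied by dx ∧ dy gives (2*z) dx ∧ dy ∧ dz
  d(x*(y + z)) includes (∂/∂y)(x*(y + z)) dy = (x) dy, which multiplied by dx ∧ dz gives (-x) dx ∧ dy ∧ dz
Collecting like 3-forms: d(omega) = (-x + 2*z) dx ∧ dy ∧ dz.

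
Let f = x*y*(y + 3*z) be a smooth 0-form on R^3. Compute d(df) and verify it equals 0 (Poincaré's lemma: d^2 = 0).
d(df) = 0

Step 1: df = sum_i (∂f/∂x_i) dx_i = (y*(y + 3*z)) dx + (x*(2*y + 3*z)) dy + (3*x*y) dz.
Step 2: Apply d again. Using the 1-form formula, the coefficient of dx ∧ dy in d(df) is ∂^2 f/∂x ∂y - ∂^2 f/∂y ∂x = (2*y + 3*z) - (2*y + 3*z) = 0 (equality of mixed partials for smooth f).
Similarly for dx ∧ dz and dy ∧ dz — all coefficients vanish. So d(df) = 0.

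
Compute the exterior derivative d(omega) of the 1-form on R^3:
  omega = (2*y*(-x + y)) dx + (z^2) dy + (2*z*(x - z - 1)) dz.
d(omega) = (2*x - 4*y) dx ∧ dy + (2*z) dx ∧ dz + (-2*z) dy ∧ dz

For a 1-form omega = sum_i f_i dx_i, the exterior derivative is
  d(omega) = sum_{i < j} (∂f_j/∂x_i - ∂f_i/∂x_j) dx_i ∧ dx_j.
  coefficient of dx ∧ dy: ∂f_2/∂x - ∂f_1/∂y = ∂(z^2)/∂x - ∂(2*y*(-x + y))/∂y = 2*x - 4*y
  coefficient of dx ∧ dz: ∂f_3/∂x - ∂f_1/∂z = ∂(2*z*(x - z - 1))/∂x - ∂(2*y*(-x + y))/∂z = 2*z
  coefficient of dy ∧ dz: ∂f_3/∂y - ∂f_2/∂z = ∂(2*z*(x - z - 1))/∂y - ∂(z^2)/∂z = -2*z
Assembling: d(omega) = (2*x - 4*y) dx ∧ dy + (2*z) dx ∧ dz + (-2*z) dy ∧ dz.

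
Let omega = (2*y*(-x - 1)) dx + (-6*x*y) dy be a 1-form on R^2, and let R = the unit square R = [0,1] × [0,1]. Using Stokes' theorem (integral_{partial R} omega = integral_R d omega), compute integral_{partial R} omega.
integral_(partial R) omega = 0

Stokes: integral_partial_R omega = integral_R d omega with d omega = (∂Q/∂x - ∂P/∂y) dx ∧ dy.
  ∂Q/∂x = -6*y
  ∂P/∂y = -2*x - 2
  integrand = ∂Q/∂x - ∂P/∂y = 2*x - 6*y + 2.
Integrating over R: integral_0^1 integral_0^1 (2*x - 6*y + 2) dx dy = 0.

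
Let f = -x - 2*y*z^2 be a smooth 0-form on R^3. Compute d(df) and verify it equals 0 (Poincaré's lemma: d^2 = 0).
d(df) = 0

Step 1: df = sum_i (∂f/∂x_i) dx_i = (-1) dx + (-2*z^2) dy + (-4*y*z) dz.
Step 2: Apply d again. Using the 1-form formula, the coefficient of dx ∧ dy in d(df) is ∂^2 f/∂x ∂y - ∂^2 f/∂y ∂x = (0) - (0) = 0 (equality of mixed partials for smooth f).
Similarly for dx ∧ dz and dy ∧ dz — all coefficients vanish. So d(df) = 0.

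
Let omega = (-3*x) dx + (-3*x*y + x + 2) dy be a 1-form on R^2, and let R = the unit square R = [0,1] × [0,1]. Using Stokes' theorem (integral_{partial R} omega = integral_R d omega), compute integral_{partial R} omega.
integral_(partial R) omega = -1/2

Stokes: integral_partial_R omega = integral_R d omega with d omega = (∂Q/∂x - ∂P/∂y) dx ∧ dy.
  ∂Q/∂x = 1 - 3*y
  ∂P/∂y = 0
  integrand = ∂Q/∂x - ∂P/∂y = 1 - 3*y.
Integrating over R: integral_0^1 integral_0^1 (1 - 3*y) dx dy = -1/2.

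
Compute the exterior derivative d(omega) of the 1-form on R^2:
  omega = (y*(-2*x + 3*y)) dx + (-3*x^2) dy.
d(omega) = (-4*x - 6*y) dx ∧ dy

For a 1-form omega = sum_i f_i dx_i, the exterior derivative is
  d(omega) = sum_{i < j} (∂f_j/∂x_i - ∂f_i/∂x_j) dx_i ∧ dx_j.
  coefficient of dx ∧ dy: ∂f_2/∂x - ∂f_1/∂y = ∂(-3*x^2)/∂x - ∂(y*(-2*x + 3*y))/∂y = -4*x - 6*y
Assembling: d(omega) = (-4*x - 6*y) dx ∧ dy.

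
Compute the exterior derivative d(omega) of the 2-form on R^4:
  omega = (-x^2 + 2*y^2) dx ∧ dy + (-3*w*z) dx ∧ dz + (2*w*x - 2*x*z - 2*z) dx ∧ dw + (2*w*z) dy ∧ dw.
d(omega) = (2*x - 3*z + 2) dx ∧ dz ∧ dw + (-2*w) dy ∧ dz ∧ dw

For a 2-form omega = sum_{i<j} g_{ij} dx_i ∧ dx_j, the exterior derivative is
  d(omega) = sum_{i<j} d(g_{ij}) ∧ dx_i ∧ dx_j = sum_{i<j, k} (∂g_{ij}/∂x_k) dx_k ∧ dx_i ∧ dx_j.
Expand each term, using dx_k ∧ dx_i ∧ dx_j = sgn(permutation) dx_{(a)} ∧ dx_{(b)} ∧ dx_{(c)} with (a < b < c) sorted:
  d(-3*w*z) includes (∂/∂w)(-3*w*z) dw = (-3*z) dw, which multiplied by dx ∧ dz gives (-3*z) dx ∧ dz ∧ dw
  d(2*w*x - 2*x*z - 2*z) includes (∂/∂z)(2*w*x - 2*x*z - 2*z) dz = (-2*x - 2) dz, which multiplied by dx ∧ dw gives (2*x + 2) dx ∧ dz ∧ dw
  d(2*w*z) includes (∂/∂z)(2*w*z) dz = (2*w) dz, which multiplied by dy ∧ dw gives (-2*w) dy ∧ dz ∧ dw
Collecting like 3-forms: d(omega) = (2*x - 3*z + 2) dx ∧ dz ∧ dw + (-2*w) dy ∧ dz ∧ dw.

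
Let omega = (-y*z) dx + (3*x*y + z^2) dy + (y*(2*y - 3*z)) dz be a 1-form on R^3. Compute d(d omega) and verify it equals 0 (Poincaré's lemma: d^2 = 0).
d(d omega) = 0

Step 1: d omega = sum_{i<j} (∂f_j/∂x_i - ∂f_i/∂x_j) dx_i ∧ dx_j:
  coeff of dx ∧ dy: 3*y + z
  coeff of dx ∧ dz: y
  coeff of dy ∧ dz: 4*y - 5*z
Step 2: Apply d again to each 2-form coefficient. The only possible 3-form in R^3 is dx ∧ dy ∧ dz, with coefficient
  ∂(coeff of dy∧dz)/∂x - ∂(coeff of dx∧dz)/∂y + ∂(coeff of dx∧dy)/∂z
  = ∂/∂x (4*y - 5*z) - ∂/∂y (y) + ∂/∂z (3*y + z).
Each of these terms simplifies to sums of mixed partials that cancel in pairs. The result is 0 (by equality of mixed partials for smooth functions — Schwarz / Clairaut).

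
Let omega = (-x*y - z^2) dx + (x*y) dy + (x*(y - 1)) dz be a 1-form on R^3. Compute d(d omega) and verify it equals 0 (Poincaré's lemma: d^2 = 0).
d(d omega) = 0

Step 1: d omega = sum_{i<j} (∂f_j/∂x_i - ∂f_i/∂x_j) dx_i ∧ dx_j:
  coeff of dx ∧ dy: x + y
  coeff of dx ∧ dz: y + 2*z - 1
  coeff of dy ∧ dz: x
Step 2: Apply d again to each 2-form coefficient. The only possible 3-form in R^3 is dx ∧ dy ∧ dz, with coefficient
  ∂(coeff of dy∧dz)/∂x - ∂(coeff of dx∧dz)/∂y + ∂(coeff of dx∧dy)/∂z
  = ∂/∂x (x) - ∂/∂y (y + 2*z - 1) + ∂/∂z (x + y).
Each of these terms simplifies to sums of mixed partials that cancel in pairs. The result is 0 (by equality of mixed partials for smooth functions — Schwarz / Clairaut).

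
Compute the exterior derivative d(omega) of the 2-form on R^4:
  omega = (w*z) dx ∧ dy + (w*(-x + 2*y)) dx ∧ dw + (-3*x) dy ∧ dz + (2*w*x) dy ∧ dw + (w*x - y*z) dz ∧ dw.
d(omega) = (w - 3) dx ∧ dy ∧ dz + (z) dx ∧ dy ∧ dw + (w) dx ∧ dz ∧ dw + (-z) dy ∧ dz ∧ dw

For a 2-form omega = sum_{i<j} g_{ij} dx_i ∧ dx_j, the exterior derivative is
  d(omega) = sum_{i<j} d(g_{ij}) ∧ dx_i ∧ dx_j = sum_{i<j, k} (∂g_{ij}/∂x_k) dx_k ∧ dx_i ∧ dx_j.
Expand each term, using dx_k ∧ dx_i ∧ dx_j = sgn(permutation) dx_{(a)} ∧ dx_{(b)} ∧ dx_{(c)} with (a < b < c) sorted:
  d(w*z) includes (∂/∂z)(w*z) dz = (w) dz, which multiplied by dx ∧ dy gives (w) dx ∧ dy ∧ dz
  d(w*z) includes (∂/∂w)(w*z) dw = (z) dw, which multiplied by dx ∧ dy gives (z) dx ∧ dy ∧ dw
  d(w*(-x + 2*y)) includes (∂/∂y)(w*(-x + 2*y)) dy = (2*w) dy, which multiplied by dx ∧ dw gives (-2*w) dx ∧ dy ∧ dw
  d(-3*x) includes (∂/∂x)(-3*x) dx = (-3) dx, which multiplied by dy ∧ dz gives (-3) dx ∧ dy ∧ dz
  d(2*w*x) includes (∂/∂x)(2*w*x) dx = (2*w) dx, which multiplied by dy ∧ dw gives (2*w) dx ∧ dy ∧ dw
  d(w*x - y*z) includes (∂/∂x)(w*x - y*z) dx = (w) dx, which multiplied by dz ∧ dw gives (w) dx ∧ dz ∧ dw
  d(w*x - y*z) includes (∂/∂y)(w*x - y*z) dy = (-z) dy, which multiplied by dz ∧ dw gives (-z) dy ∧ dz ∧ dw
Collecting like 3-forms: d(omega) = (w - 3) dx ∧ dy ∧ dz + (z) dx ∧ dy ∧ dw + (w) dx ∧ dz ∧ dw + (-z) dy ∧ dz ∧ dw.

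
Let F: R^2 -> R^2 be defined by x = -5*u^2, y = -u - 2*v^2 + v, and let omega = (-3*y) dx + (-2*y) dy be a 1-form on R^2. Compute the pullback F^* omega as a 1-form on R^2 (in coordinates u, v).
F^* omega = (-30*u^2 - 60*u*v^2 + 30*u*v - 2*u - 4*v^2 + 2*v) du + (-8*u*v + 2*u - 16*v^3 + 12*v^2 - 2*v) dv

Using F^*(f dg) = (f ∘ F) d(g ∘ F), substitute each coordinate x_i by F_i(u, v) in f_i, and replace dx_i by d F_i = (∂F_i/∂u) du + (∂F_i/∂v) dv.
  For the x component: f_1(F) = 3*u + 6*v^2 - 3*v; d F_1 = (-10*u) du + (0) dv
  For the y component: f_2(F) = 2*u + 4*v^2 - 2*v; d F_2 = (-1) du + (1 - 4*v) dv
Combining and collecting du, dv coefficients:
  coeff of du: -30*u^2 - 60*u*v^2 + 30*u*v - 2*u - 4*v^2 + 2*v
  coeff of dv: -8*u*v + 2*u - 16*v^3 + 12*v^2 - 2*v
F^* omega = (-30*u^2 - 60*u*v^2 + 30*u*v - 2*u - 4*v^2 + 2*v) du + (-8*u*v + 2*u - 16*v^3 + 12*v^2 - 2*v) dv.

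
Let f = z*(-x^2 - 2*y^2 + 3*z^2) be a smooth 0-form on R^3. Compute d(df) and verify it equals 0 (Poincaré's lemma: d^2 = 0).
d(df) = 0

Step 1: df = sum_i (∂f/∂x_i) dx_i = (-2*x*z) dx + (-4*y*z) dy + (-x^2 - 2*y^2 + 9*z^2) dz.
Step 2: Apply d again. Using the 1-form formula, the coefficient of dx ∧ dy in d(df) is ∂^2 f/∂x ∂y - ∂^2 f/∂y ∂x = (0) - (0) = 0 (equality of mixed partials for smooth f).
Similarly for dx ∧ dz and dy ∧ dz — all coefficients vanish. So d(df) = 0.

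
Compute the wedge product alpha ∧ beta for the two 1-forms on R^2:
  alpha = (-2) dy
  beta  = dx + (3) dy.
alpha ∧ beta = (2) dx ∧ dy

Distribute the wedge, using dx_i ∧ dx_j = -dx_j ∧ dx_i and dx_i ∧ dx_i = 0. For each pair (i, j) with i < j, the coefficient of dx_i ∧ dx_j in alpha ∧ beta is (alpha_i * beta_j - alpha_j * beta_i). Collecting: alpha ∧ beta = (2) dx ∧ dy.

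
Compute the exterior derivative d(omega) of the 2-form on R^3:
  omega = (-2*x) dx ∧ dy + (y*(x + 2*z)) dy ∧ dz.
d(omega) = (y) dx ∧ dy ∧ dz

For a 2-form omega = sum_{i<j} g_{ij} dx_i ∧ dx_j, the exterior derivative is
  d(omega) = sum_{i<j} d(g_{ij}) ∧ dx_i ∧ dx_j = sum_{i<j, k} (∂g_{ij}/∂x_k) dx_k ∧ dx_i ∧ dx_j.
Expand each term, using dx_k ∧ dx_i ∧ dx_j = sgn(permutation) dx_{(a)} ∧ dx_{(b)} ∧ dx_{(c)} with (a < b < c) sorted:
  d(y*(x + 2*z)) includes (∂/∂x)(y*(x + 2*z)) dx = (y) dx, which multiplied by dy ∧ dz gives (y) dx ∧ dy ∧ dz
Collecting like 3-forms: d(omega) = (y) dx ∧ dy ∧ dz.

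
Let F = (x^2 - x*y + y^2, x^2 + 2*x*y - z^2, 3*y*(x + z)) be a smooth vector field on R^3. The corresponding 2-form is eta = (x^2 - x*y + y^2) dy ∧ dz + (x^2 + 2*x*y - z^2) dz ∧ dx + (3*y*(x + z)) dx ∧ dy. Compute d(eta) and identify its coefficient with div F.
d(eta) = (4*x + 2*y) dx ∧ dy ∧ dz; div F = 4*x + 2*y

For a 2-form in R^3 of the form above, applying d gives a 3-form with coefficient ∂P/∂x + ∂Q/∂y + ∂R/∂z:
  ∂P/∂x = 2*x - y
  ∂Q/∂y = 2*x
  ∂R/∂z = 3*y
Sum = 4*x + 2*y, which is exactly div F.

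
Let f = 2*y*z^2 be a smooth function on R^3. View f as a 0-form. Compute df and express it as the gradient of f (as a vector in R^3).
df = (0) dx + (2*z^2) dy + (4*y*z) dz; grad f = (0, 2*z^2, 4*y*z)

For a 0-form f, d f = (∂f/∂x) dx + (∂f/∂y) dy + (∂f/∂z) dz. The components of the vector representation are exactly the entries of grad f in Cartesian coordinates:
  ∂f/∂x = 0
  ∂f/∂y = 2*z^2
  ∂f/∂z = 4*y*z.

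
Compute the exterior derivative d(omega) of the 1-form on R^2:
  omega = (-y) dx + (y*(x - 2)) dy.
d(omega) = (y + 1) dx ∧ dy

For a 1-form omega = sum_i f_i dx_i, the exterior derivative is
  d(omega) = sum_{i < j} (∂f_j/∂x_i - ∂f_i/∂x_j) dx_i ∧ dx_j.
  coefficient of dx ∧ dy: ∂f_2/∂x - ∂f_1/∂y = ∂(y*(x - 2))/∂x - ∂(-y)/∂y = y + 1
Assembling: d(omega) = (y + 1) dx ∧ dy.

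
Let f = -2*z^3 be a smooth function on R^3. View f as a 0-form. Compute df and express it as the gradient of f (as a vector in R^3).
df = (0) dx + (0) dy + (-6*z^2) dz; grad f = (0, 0, -6*z^2)

For a 0-form f, d f = (∂f/∂x) dx + (∂f/∂y) dy + (∂f/∂z) dz. The components of the vector representation are exactly the entries of grad f in Cartesian coordinates:
  ∂f/∂x = 0
  ∂f/∂y = 0
  ∂f/∂z = -6*z^2.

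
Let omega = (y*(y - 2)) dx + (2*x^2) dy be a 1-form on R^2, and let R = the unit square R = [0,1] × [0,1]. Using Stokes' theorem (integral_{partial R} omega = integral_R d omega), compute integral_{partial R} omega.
integral_(partial R) omega = 3

Stokes: integral_partial_R omega = integral_R d omega with d omega = (∂Q/∂x - ∂P/∂y) dx ∧ dy.
  ∂Q/∂x = 4*x
  ∂P/∂y = 2*y - 2
  integrand = ∂Q/∂x - ∂P/∂y = 4*x - 2*y + 2.
Integrating over R: integral_0^1 integral_0^1 (4*x - 2*y + 2) dx dy = 3.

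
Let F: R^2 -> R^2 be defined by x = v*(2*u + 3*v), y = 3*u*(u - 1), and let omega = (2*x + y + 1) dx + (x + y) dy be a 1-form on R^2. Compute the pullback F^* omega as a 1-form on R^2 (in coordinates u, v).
F^* omega = (18*u^3 + 18*u^2*v - 27*u^2 + 26*u*v^2 - 12*u*v + 9*u + 12*v^3 - 9*v^2 + 2*v) du + (6*u^3 + 26*u^2*v - 6*u^2 + 36*u*v^2 - 18*u*v + 2*u + 36*v^3 + 6*v) dv

Using F^*(f dg) = (f ∘ F) d(g ∘ F), substitute each coordinate x_i by F_i(u, v) in f_i, and replace dx_i by d F_i = (∂F_i/∂u) du + (∂F_i/∂v) dv.
  For the x component: f_1(F) = 3*u^2 + 4*u*v - 3*u + 6*v^2 + 1; d F_1 = (2*v) du + (2*u + 6*v) dv
  For the y component: f_2(F) = 3*u^2 + 2*u*v - 3*u + 3*v^2; d F_2 = (6*u - 3) du + (0) dv
Combining and collecting du, dv coefficients:
  coeff of du: 18*u^3 + 18*u^2*v - 27*u^2 + 26*u*v^2 - 12*u*v + 9*u + 12*v^3 - 9*v^2 + 2*v
  coeff of dv: 6*u^3 + 26*u^2*v - 6*u^2 + 36*u*v^2 - 18*u*v + 2*u + 36*v^3 + 6*v
F^* omega = (18*u^3 + 18*u^2*v - 27*u^2 + 26*u*v^2 - 12*u*v + 9*u + 12*v^3 - 9*v^2 + 2*v) du + (6*u^3 + 26*u^2*v - 6*u^2 + 36*u*v^2 - 18*u*v + 2*u + 36*v^3 + 6*v) dv.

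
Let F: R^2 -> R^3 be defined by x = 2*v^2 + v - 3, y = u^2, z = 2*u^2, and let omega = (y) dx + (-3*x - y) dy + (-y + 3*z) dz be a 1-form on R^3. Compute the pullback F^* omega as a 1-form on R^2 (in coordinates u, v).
F^* omega = (6*u*(3*u^2 - 2*v^2 - v + 3)) du + (u^2*(4*v + 1)) dv

Using F^*(f dg) = (f ∘ F) d(g ∘ F), substitute each coordinate x_i by F_i(u, v) in f_i, and replace dx_i by d F_i = (∂F_i/∂u) du + (∂F_i/∂v) dv.
  For the x component: f_1(F) = u^2; d F_1 = (0) du + (4*v + 1) dv
  For the y component: f_2(F) = -u^2 - 6*v^2 - 3*v + 9; d F_2 = (2*u) du + (0) dv
  For the z component: f_3(F) = 5*u^2; d F_3 = (4*u) du + (0) dv
Combining and collecting du, dv coefficients:
  coeff of du: 6*u*(3*u^2 - 2*v^2 - v + 3)
  coeff of dv: u^2*(4*v + 1)
F^* omega = (6*u*(3*u^2 - 2*v^2 - v + 3)) du + (u^2*(4*v + 1)) dv.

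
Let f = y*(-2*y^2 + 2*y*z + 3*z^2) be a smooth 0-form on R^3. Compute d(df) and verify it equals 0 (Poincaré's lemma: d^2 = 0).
d(df) = 0

Step 1: df = sum_i (∂f/∂x_i) dx_i = (0) dx + (-6*y^2 + 4*y*z + 3*z^2) dy + (2*y*(y + 3*z)) dz.
Step 2: Apply d again. Using the 1-form formula, the coefficient of dx ∧ dy in d(df) is ∂^2 f/∂x ∂y - ∂^2 f/∂y ∂x = (0) - (0) = 0 (equality of mixed partials for smooth f).
Similarly for dx ∧ dz and dy ∧ dz — all coefficients vanish. So d(df) = 0.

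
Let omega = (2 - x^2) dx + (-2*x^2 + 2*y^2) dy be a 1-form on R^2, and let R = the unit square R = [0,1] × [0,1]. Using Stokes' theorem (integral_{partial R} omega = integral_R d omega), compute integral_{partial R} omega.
integral_(partial R) omega = -2

Stokes: integral_partial_R omega = integral_R d omega with d omega = (∂Q/∂x - ∂P/∂y) dx ∧ dy.
  ∂Q/∂x = -4*x
  ∂P/∂y = 0
  integrand = ∂Q/∂x - ∂P/∂y = -4*x.
Integrating over R: integral_0^1 integral_0^1 (-4*x) dx dy = -2.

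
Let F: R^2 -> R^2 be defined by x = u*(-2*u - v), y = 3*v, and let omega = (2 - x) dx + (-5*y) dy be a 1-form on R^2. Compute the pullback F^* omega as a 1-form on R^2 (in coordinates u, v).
F^* omega = (-8*u^3 - 6*u^2*v - u*v^2 - 8*u - 2*v) du + (-2*u^3 - u^2*v - 2*u - 45*v) dv

Using F^*(f dg) = (f ∘ F) d(g ∘ F), substitute each coordinate x_i by F_i(u, v) in f_i, and replace dx_i by d F_i = (∂F_i/∂u) du + (∂F_i/∂v) dv.
  For the x component: f_1(F) = 2*u^2 + u*v + 2; d F_1 = (-4*u - v) du + (-u) dv
  For the y component: f_2(F) = -15*v; d F_2 = (0) du + (3) dv
Combining and collecting du, dv coefficients:
  coeff of du: -8*u^3 - 6*u^2*v - u*v^2 - 8*u - 2*v
  coeff of dv: -2*u^3 - u^2*v - 2*u - 45*v
F^* omega = (-8*u^3 - 6*u^2*v - u*v^2 - 8*u - 2*v) du + (-2*u^3 - u^2*v - 2*u - 45*v) dv.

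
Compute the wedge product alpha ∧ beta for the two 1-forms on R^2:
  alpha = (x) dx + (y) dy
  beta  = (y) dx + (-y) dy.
alpha ∧ beta = (-y*(x + y)) dx ∧ dy

Distribute the wedge, using dx_i ∧ dx_j = -dx_j ∧ dx_i and dx_i ∧ dx_i = 0. For each pair (i, j) with i < j, the coefficient of dx_i ∧ dx_j in alpha ∧ beta is (alpha_i * beta_j - alpha_j * beta_i). Collecting: alpha ∧ beta = (-y*(x + y)) dx ∧ dy.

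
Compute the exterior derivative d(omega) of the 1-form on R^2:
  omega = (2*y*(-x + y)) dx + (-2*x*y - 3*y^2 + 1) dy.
d(omega) = (2*x - 6*y) dx ∧ dy

For a 1-form omega = sum_i f_i dx_i, the exterior derivative is
  d(omega) = sum_{i < j} (∂f_j/∂x_i - ∂f_i/∂x_j) dx_i ∧ dx_j.
  coefficient of dx ∧ dy: ∂f_2/∂x - ∂f_1/∂y = ∂(-2*x*y - 3*y^2 + 1)/∂x - ∂(2*y*(-x + y))/∂y = 2*x - 6*y
Assembling: d(omega) = (2*x - 6*y) dx ∧ dy.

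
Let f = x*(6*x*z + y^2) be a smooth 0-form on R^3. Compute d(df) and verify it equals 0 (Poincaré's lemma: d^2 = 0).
d(df) = 0

Step 1: df = sum_i (∂f/∂x_i) dx_i = (12*x*z + y^2) dx + (2*x*y) dy + (6*x^2) dz.
Step 2: Apply d again. Using the 1-form formula, the coefficient of dx ∧ dy in d(df) is ∂^2 f/∂x ∂y - ∂^2 f/∂y ∂x = (2*y) - (2*y) = 0 (equality of mixed partials for smooth f).
Similarly for dx ∧ dz and dy ∧ dz — all coefficients vanish. So d(df) = 0.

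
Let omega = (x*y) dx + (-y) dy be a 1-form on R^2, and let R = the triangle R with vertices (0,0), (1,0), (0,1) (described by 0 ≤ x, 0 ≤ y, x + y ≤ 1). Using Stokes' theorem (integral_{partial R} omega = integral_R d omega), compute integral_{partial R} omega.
integral_(partial R) omega = -1/6

Stokes: integral_partial_R omega = integral_R d omega with d omega = (∂Q/∂x - ∂P/∂y) dx ∧ dy.
  ∂Q/∂x = 0
  ∂P/∂y = x
  integrand = ∂Q/∂x - ∂P/∂y = -x.
Integrating over R: integral_0^1 integral_0^{1-x} (-x) dy dx = -1/6.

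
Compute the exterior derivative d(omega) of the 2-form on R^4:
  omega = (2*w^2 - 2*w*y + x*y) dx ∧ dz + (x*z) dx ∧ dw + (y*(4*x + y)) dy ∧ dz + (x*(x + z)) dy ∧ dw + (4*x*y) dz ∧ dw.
d(omega) = (2*w - x + 4*y) dx ∧ dy ∧ dz + (4*w - x + 2*y) dx ∧ dz ∧ dw + (2*x + z) dx ∧ dy ∧ dw + (3*x) dy ∧ dz ∧ dw

For a 2-form omega = sum_{i<j} g_{ij} dx_i ∧ dx_j, the exterior derivative is
  d(omega) = sum_{i<j} d(g_{ij}) ∧ dx_i ∧ dx_j = sum_{i<j, k} (∂g_{ij}/∂x_k) dx_k ∧ dx_i ∧ dx_j.
Expand each term, using dx_k ∧ dx_i ∧ dx_j = sgn(permutation) dx_{(a)} ∧ dx_{(b)} ∧ dx_{(c)} with (a < b < c) sorted:
  d(2*w^2 - 2*w*y + x*y) includes (∂/∂y)(2*w^2 - 2*w*y + x*y) dy = (-2*w + x) dy, which multiplied by dx ∧ dz gives (2*w - x) dx ∧ dy ∧ dz
  d(2*w^2 - 2*w*y + x*y) includes (∂/∂w)(2*w^2 - 2*w*y + x*y) dw = (4*w - 2*y) dw, which multiplied by dx ∧ dz gives (4*w - 2*y) dx ∧ dz ∧ dw
  d(x*z) includes (∂/∂z)(x*z) dz = (x) dz, which multiplied by dx ∧ dw gives (-x) dx ∧ dz ∧ dw
  d(y*(4*x + y)) includes (∂/∂x)(y*(4*x + y)) dx = (4*y) dx, which multiplied by dy ∧ dz gives (4*y) dx ∧ dy ∧ dz
  d(x*(x + z)) includes (∂/∂x)(x*(x + z)) dx = (2*x + z) dx, which multiplied by dy ∧ dw gives (2*x + z) dx ∧ dy ∧ dw
  d(x*(x + z)) includes (∂/∂z)(x*(x + z)) dz = (x) dz, which multiplied by dy ∧ dw gives (-x) dy ∧ dz ∧ dw
  d(4*x*y) includes (∂/∂x)(4*x*y) dx = (4*y) dx, which multiplied by dz ∧ dw gives (4*y) dx ∧ dz ∧ dw
  d(4*x*y) includes (∂/∂y)(4*x*y) dy = (4*x) dy, which multiplied by dz ∧ dw gives (4*x) dy ∧ dz ∧ dw
Collecting like 3-forms: d(omega) = (2*w - x + 4*y) dx ∧ dy ∧ dz + (4*w - x + 2*y) dx ∧ dz ∧ dw + (2*x + z) dx ∧ dy ∧ dw + (3*x) dy ∧ dz ∧ dw.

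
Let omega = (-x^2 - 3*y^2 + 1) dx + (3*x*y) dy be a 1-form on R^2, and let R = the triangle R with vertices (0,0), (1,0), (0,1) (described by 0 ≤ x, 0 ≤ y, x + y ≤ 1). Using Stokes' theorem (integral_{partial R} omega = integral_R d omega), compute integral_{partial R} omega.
integral_(partial R) omega = 3/2

Stokes: integral_partial_R omega = integral_R d omega with d omega = (∂Q/∂x - ∂P/∂y) dx ∧ dy.
  ∂Q/∂x = 3*y
  ∂P/∂y = -6*y
  integrand = ∂Q/∂x - ∂P/∂y = 9*y.
Integrating over R: integral_0^1 integral_0^{1-x} (9*y) dy dx = 3/2.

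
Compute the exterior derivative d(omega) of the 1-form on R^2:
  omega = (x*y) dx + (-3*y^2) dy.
d(omega) = (-x) dx ∧ dy

For a 1-form omega = sum_i f_i dx_i, the exterior derivative is
  d(omega) = sum_{i < j} (∂f_j/∂x_i - ∂f_i/∂x_j) dx_i ∧ dx_j.
  coefficient of dx ∧ dy: ∂f_2/∂x - ∂f_1/∂y = ∂(-3*y^2)/∂x - ∂(x*y)/∂y = -x
Assembling: d(omega) = (-x) dx ∧ dy.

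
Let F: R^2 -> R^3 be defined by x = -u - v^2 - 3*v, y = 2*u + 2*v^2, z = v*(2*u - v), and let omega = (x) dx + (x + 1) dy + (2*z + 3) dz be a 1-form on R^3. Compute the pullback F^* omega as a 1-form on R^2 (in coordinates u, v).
F^* omega = (8*u*v^2 - u - 4*v^3 - v^2 + 3*v + 2) du + (8*u^2*v - 12*u*v^2 - 2*u*v + 9*u + 2*v^3 - 3*v^2 + 7*v) dv

Using F^*(f dg) = (f ∘ F) d(g ∘ F), substitute each coordinate x_i by F_i(u, v) in f_i, and replace dx_i by d F_i = (∂F_i/∂u) du + (∂F_i/∂v) dv.
  For the x component: f_1(F) = -u - v^2 - 3*v; d F_1 = (-1) du + (-2*v - 3) dv
  For the y component: f_2(F) = -u - v^2 - 3*v + 1; d F_2 = (2) du + (4*v) dv
  For the z component: f_3(F) = 4*u*v - 2*v^2 + 3; d F_3 = (2*v) du + (2*u - 2*v) dv
Combining and collecting du, dv coefficients:
  coeff of du: 8*u*v^2 - u - 4*v^3 - v^2 + 3*v + 2
  coeff of dv: 8*u^2*v - 12*u*v^2 - 2*u*v + 9*u + 2*v^3 - 3*v^2 + 7*v
F^* omega = (8*u*v^2 - u - 4*v^3 - v^2 + 3*v + 2) du + (8*u^2*v - 12*u*v^2 - 2*u*v + 9*u + 2*v^3 - 3*v^2 + 7*v) dv.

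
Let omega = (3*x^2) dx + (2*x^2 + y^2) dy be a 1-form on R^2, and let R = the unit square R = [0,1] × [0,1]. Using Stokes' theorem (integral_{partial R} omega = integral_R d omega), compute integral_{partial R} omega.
integral_(partial R) omega = 2

Stokes: integral_partial_R omega = integral_R d omega with d omega = (∂Q/∂x - ∂P/∂y) dx ∧ dy.
  ∂Q/∂x = 4*x
  ∂P/∂y = 0
  integrand = ∂Q/∂x - ∂P/∂y = 4*x.
Integrating over R: integral_0^1 integral_0^1 (4*x) dx dy = 2.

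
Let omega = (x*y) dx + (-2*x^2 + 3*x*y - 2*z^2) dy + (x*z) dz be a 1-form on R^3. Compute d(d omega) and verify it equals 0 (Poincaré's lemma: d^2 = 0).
d(d omega) = 0

Step 1: d omega = sum_{i<j} (∂f_j/∂x_i - ∂f_i/∂x_j) dx_i ∧ dx_j:
  coeff of dx ∧ dy: -5*x + 3*y
  coeff of dx ∧ dz: z
  coeff of dy ∧ dz: 4*z
Step 2: Apply d again to each 2-form coefficient. The only possible 3-form in R^3 is dx ∧ dy ∧ dz, with coefficient
  ∂(coeff of dy∧dz)/∂x - ∂(coeff of dx∧dz)/∂y + ∂(coeff of dx∧dy)/∂z
  = ∂/∂x (4*z) - ∂/∂y (z) + ∂/∂z (-5*x + 3*y).
Each of these terms simplifies to sums of mixed partials that cancel in pairs. The result is 0 (by equality of mixed partials for smooth functions — Schwarz / Clairaut).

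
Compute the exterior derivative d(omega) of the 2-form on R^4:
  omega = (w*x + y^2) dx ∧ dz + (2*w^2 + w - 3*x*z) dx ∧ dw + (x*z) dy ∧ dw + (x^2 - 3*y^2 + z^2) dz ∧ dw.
d(omega) = (-2*y) dx ∧ dy ∧ dz + (6*x) dx ∧ dz ∧ dw + (z) dx ∧ dy ∧ dw + (-x - 6*y) dy ∧ dz ∧ dw

For a 2-form omega = sum_{i<j} g_{ij} dx_i ∧ dx_j, the exterior derivative is
  d(omega) = sum_{i<j} d(g_{ij}) ∧ dx_i ∧ dx_j = sum_{i<j, k} (∂g_{ij}/∂x_k) dx_k ∧ dx_i ∧ dx_j.
Expand each term, using dx_k ∧ dx_i ∧ dx_j = sgn(permutation) dx_{(a)} ∧ dx_{(b)} ∧ dx_{(c)} with (a < b < c) sorted:
  d(w*x + y^2) includes (∂/∂y)(w*x + y^2) dy = (2*y) dy, which multiplied by dx ∧ dz gives (-2*y) dx ∧ dy ∧ dz
  d(w*x + y^2) includes (∂/∂w)(w*x + y^2) dw = (x) dw, which multiplied by dx ∧ dz gives (x) dx ∧ dz ∧ dw
  d(2*w^2 + w - 3*x*z) includes (∂/∂z)(2*w^2 + w - 3*x*z) dz = (-3*x) dz, which multiplied by dx ∧ dw gives (3*x) dx ∧ dz ∧ dw
  d(x*z) includes (∂/∂x)(x*z) dx = (z) dx, which multiplied by dy ∧ dw gives (z) dx ∧ dy ∧ dw
  d(x*z) includes (∂/∂z)(x*z) dz = (x) dz, which multiplied by dy ∧ dw gives (-x) dy ∧ dz ∧ dw
  d(x^2 - 3*y^2 + z^2) includes (∂/∂x)(x^2 - 3*y^2 + z^2) dx = (2*x) dx, which multiplied by dz ∧ dw gives (2*x) dx ∧ dz ∧ dw
  d(x^2 - 3*y^2 + z^2) includes (∂/∂y)(x^2 - 3*y^2 + z^2) dy = (-6*y) dy, which multiplied by dz ∧ dw gives (-6*y) dy ∧ dz ∧ dw
Collecting like 3-forms: d(omega) = (-2*y) dx ∧ dy ∧ dz + (6*x) dx ∧ dz ∧ dw + (z) dx ∧ dy ∧ dw + (-x - 6*y) dy ∧ dz ∧ dw.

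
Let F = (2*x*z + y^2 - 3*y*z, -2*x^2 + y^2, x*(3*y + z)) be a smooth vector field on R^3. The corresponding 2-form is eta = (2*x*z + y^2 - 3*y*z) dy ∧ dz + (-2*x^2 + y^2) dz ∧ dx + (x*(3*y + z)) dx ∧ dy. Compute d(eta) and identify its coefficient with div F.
d(eta) = (x + 2*y + 2*z) dx ∧ dy ∧ dz; div F = x + 2*y + 2*z

For a 2-form in R^3 of the form above, applying d gives a 3-form with coefficient ∂P/∂x + ∂Q/∂y + ∂R/∂z:
  ∂P/∂x = 2*z
  ∂Q/∂y = 2*y
  ∂R/∂z = x
Sum = x + 2*y + 2*z, which is exactly div F.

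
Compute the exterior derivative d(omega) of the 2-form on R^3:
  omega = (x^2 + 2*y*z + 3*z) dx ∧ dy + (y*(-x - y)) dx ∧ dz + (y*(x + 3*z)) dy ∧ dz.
d(omega) = (x + 5*y + 3) dx ∧ dy ∧ dz

For a 2-form omega = sum_{i<j} g_{ij} dx_i ∧ dx_j, the exterior derivative is
  d(omega) = sum_{i<j} d(g_{ij}) ∧ dx_i ∧ dx_j = sum_{i<j, k} (∂g_{ij}/∂x_k) dx_k ∧ dx_i ∧ dx_j.
Expand each term, using dx_k ∧ dx_i ∧ dx_j = sgn(permutation) dx_{(a)} ∧ dx_{(b)} ∧ dx_{(c)} with (a < b < c) sorted:
  d(x^2 + 2*y*z + 3*z) includes (∂/∂z)(x^2 + 2*y*z + 3*z) dz = (2*y + 3) dz, which multiplied by dx ∧ dy gives (2*y + 3) dx ∧ dy ∧ dz
  d(y*(-x - y)) includes (∂/∂y)(y*(-x - y)) dy = (-x - 2*y) dy, which multiplied by dx ∧ dz gives (x + 2*y) dx ∧ dy ∧ dz
  d(y*(x + 3*z)) includes (∂/∂x)(y*(x + 3*z)) dx = (y) dx, which multiplied by dy ∧ dz gives (y) dx ∧ dy ∧ dz
Collecting like 3-forms: d(omega) = (x + 5*y + 3) dx ∧ dy ∧ dz.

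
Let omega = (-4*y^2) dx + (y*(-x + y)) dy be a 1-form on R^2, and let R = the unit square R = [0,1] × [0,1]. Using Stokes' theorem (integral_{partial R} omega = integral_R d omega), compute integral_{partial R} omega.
integral_(partial R) omega = 7/2

Stokes: integral_partial_R omega = integral_R d omega with d omega = (∂Q/∂x - ∂P/∂y) dx ∧ dy.
  ∂Q/∂x = -y
  ∂P/∂y = -8*y
  integrand = ∂Q/∂x - ∂P/∂y = 7*y.
Integrating over R: integral_0^1 integral_0^1 (7*y) dx dy = 7/2.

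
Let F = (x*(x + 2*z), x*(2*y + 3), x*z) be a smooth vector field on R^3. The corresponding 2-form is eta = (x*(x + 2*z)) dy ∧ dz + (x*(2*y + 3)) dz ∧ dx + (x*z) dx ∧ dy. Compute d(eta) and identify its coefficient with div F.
d(eta) = (5*x + 2*z) dx ∧ dy ∧ dz; div F = 5*x + 2*z

For a 2-form in R^3 of the form above, applying d gives a 3-form with coefficient ∂P/∂x + ∂Q/∂y + ∂R/∂z:
  ∂P/∂x = 2*x + 2*z
  ∂Q/∂y = 2*x
  ∂R/∂z = x
Sum = 5*x + 2*z, which is exactly div F.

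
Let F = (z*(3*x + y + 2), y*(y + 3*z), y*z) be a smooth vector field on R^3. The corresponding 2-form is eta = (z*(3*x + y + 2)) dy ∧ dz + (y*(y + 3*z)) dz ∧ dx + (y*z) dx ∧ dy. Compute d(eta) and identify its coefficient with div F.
d(eta) = (3*y + 6*z) dx ∧ dy ∧ dz; div F = 3*y + 6*z

For a 2-form in R^3 of the form above, applying d gives a 3-form with coefficient ∂P/∂x + ∂Q/∂y + ∂R/∂z:
  ∂P/∂x = 3*z
  ∂Q/∂y = 2*y + 3*z
  ∂R/∂z = y
Sum = 3*y + 6*z, which is exactly div F.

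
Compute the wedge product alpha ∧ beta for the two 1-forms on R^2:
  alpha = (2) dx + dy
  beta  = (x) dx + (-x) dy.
alpha ∧ beta = (-3*x) dx ∧ dy

Distribute the wedge, using dx_i ∧ dx_j = -dx_j ∧ dx_i and dx_i ∧ dx_i = 0. For each pair (i, j) with i < j, the coefficient of dx_i ∧ dx_j in alpha ∧ beta is (alpha_i * beta_j - alpha_j * beta_i). Collecting: alpha ∧ beta = (-3*x) dx ∧ dy.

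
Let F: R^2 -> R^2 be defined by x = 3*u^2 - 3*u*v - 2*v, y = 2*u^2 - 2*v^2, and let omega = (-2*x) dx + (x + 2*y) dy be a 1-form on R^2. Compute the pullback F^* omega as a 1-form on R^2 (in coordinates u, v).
F^* omega = (-8*u^3 + 42*u^2*v - 34*u*v^2 + 16*u*v - 12*v^2) du + (18*u^3 - 46*u^2*v + 12*u^2 + 12*u*v^2 - 24*u*v + 16*v^3 + 8*v^2 - 8*v) dv

Using F^*(f dg) = (f ∘ F) d(g ∘ F), substitute each coordinate x_i by F_i(u, v) in f_i, and replace dx_i by d F_i = (∂F_i/∂u) du + (∂F_i/∂v) dv.
  For the x component: f_1(F) = -6*u^2 + 6*u*v + 4*v; d F_1 = (6*u - 3*v) du + (-3*u - 2) dv
  For the y component: f_2(F) = 7*u^2 - 3*u*v - 4*v^2 - 2*v; d F_2 = (4*u) du + (-4*v) dv
Combining and collecting du, dv coefficients:
  coeff of du: -8*u^3 + 42*u^2*v - 34*u*v^2 + 16*u*v - 12*v^2
  coeff of dv: 18*u^3 - 46*u^2*v + 12*u^2 + 12*u*v^2 - 24*u*v + 16*v^3 + 8*v^2 - 8*v
F^* omega = (-8*u^3 + 42*u^2*v - 34*u*v^2 + 16*u*v - 12*v^2) du + (18*u^3 - 46*u^2*v + 12*u^2 + 12*u*v^2 - 24*u*v + 16*v^3 + 8*v^2 - 8*v) dv.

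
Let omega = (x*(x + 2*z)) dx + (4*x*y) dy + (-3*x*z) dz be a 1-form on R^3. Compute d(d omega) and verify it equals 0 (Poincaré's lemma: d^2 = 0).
d(d omega) = 0

Step 1: d omega = sum_{i<j} (∂f_j/∂x_i - ∂f_i/∂x_j) dx_i ∧ dx_j:
  coeff of dx ∧ dy: 4*y
  coeff of dx ∧ dz: -2*x - 3*z
  coeff of dy ∧ dz: 0
Step 2: Apply d again to each 2-form coefficient. The only possible 3-form in R^3 is dx ∧ dy ∧ dz, with coefficient
  ∂(coeff of dy∧dz)/∂x - ∂(coeff of dx∧dz)/∂y + ∂(coeff of dx∧dy)/∂z
  = ∂/∂x (0) - ∂/∂y (-2*x - 3*z) + ∂/∂z (4*y).
Each of these terms simplifies to sums of mixed partials that cancel in pairs. The result is 0 (by equality of mixed partials for smooth functions — Schwarz / Clairaut).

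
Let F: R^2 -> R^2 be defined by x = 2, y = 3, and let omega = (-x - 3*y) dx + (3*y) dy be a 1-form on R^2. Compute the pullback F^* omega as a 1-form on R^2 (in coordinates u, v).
F^* omega = 0

Using F^*(f dg) = (f ∘ F) d(g ∘ F), substitute each coordinate x_i by F_i(u, v) in f_i, and replace dx_i by d F_i = (∂F_i/∂u) du + (∂F_i/∂v) dv.
  For the x component: f_1(F) = -11; d F_1 = (0) du + (0) dv
  For the y component: f_2(F) = 9; d F_2 = (0) du + (0) dv
Combining and collecting du, dv coefficients:
  coeff of du: 0
  coeff of dv: 0
F^* omega = 0.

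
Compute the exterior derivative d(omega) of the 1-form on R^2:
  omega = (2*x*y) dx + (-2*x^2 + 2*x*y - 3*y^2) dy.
d(omega) = (-6*x + 2*y) dx ∧ dy

For a 1-form omega = sum_i f_i dx_i, the exterior derivative is
  d(omega) = sum_{i < j} (∂f_j/∂x_i - ∂f_i/∂x_j) dx_i ∧ dx_j.
  coefficient of dx ∧ dy: ∂f_2/∂x - ∂f_1/∂y = ∂(-2*x^2 + 2*x*y - 3*y^2)/∂x - ∂(2*x*y)/∂y = -6*x + 2*y
Assembling: d(omega) = (-6*x + 2*y) dx ∧ dy.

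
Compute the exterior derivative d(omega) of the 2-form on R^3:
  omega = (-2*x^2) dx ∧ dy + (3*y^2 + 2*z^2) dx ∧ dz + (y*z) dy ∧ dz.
d(omega) = (-6*y) dx ∧ dy ∧ dz

For a 2-form omega = sum_{i<j} g_{ij} dx_i ∧ dx_j, the exterior derivative is
  d(omega) = sum_{i<j} d(g_{ij}) ∧ dx_i ∧ dx_j = sum_{i<j, k} (∂g_{ij}/∂x_k) dx_k ∧ dx_i ∧ dx_j.
Expand each term, using dx_k ∧ dx_i ∧ dx_j = sgn(permutation) dx_{(a)} ∧ dx_{(b)} ∧ dx_{(c)} with (a < b < c) sorted:
  d(3*y^2 + 2*z^2) includes (∂/∂y)(3*y^2 + 2*z^2) dy = (6*y) dy, which multiplied by dx ∧ dz gives (-6*y) dx ∧ dy ∧ dz
Collecting like 3-forms: d(omega) = (-6*y) dx ∧ dy ∧ dz.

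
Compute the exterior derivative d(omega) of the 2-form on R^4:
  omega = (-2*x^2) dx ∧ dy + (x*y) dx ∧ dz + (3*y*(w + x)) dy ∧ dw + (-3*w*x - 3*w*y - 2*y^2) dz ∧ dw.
d(omega) = (-x) dx ∧ dy ∧ dz + (3*y) dx ∧ dy ∧ dw + (-3*w) dx ∧ dz ∧ dw + (-3*w - 4*y) dy ∧ dz ∧ dw

For a 2-form omega = sum_{i<j} g_{ij} dx_i ∧ dx_j, the exterior derivative is
  d(omega) = sum_{i<j} d(g_{ij}) ∧ dx_i ∧ dx_j = sum_{i<j, k} (∂g_{ij}/∂x_k) dx_k ∧ dx_i ∧ dx_j.
Expand each term, using dx_k ∧ dx_i ∧ dx_j = sgn(permutation) dx_{(a)} ∧ dx_{(b)} ∧ dx_{(c)} with (a < b < c) sorted:
  d(x*y) includes (∂/∂y)(x*y) dy = (x) dy, which multiplied by dx ∧ dz gives (-x) dx ∧ dy ∧ dz
  d(3*y*(w + x)) includes (∂/∂x)(3*y*(w + x)) dx = (3*y) dx, which multiplied by dy ∧ dw gives (3*y) dx ∧ dy ∧ dw
  d(-3*w*x - 3*w*y - 2*y^2) includes (∂/∂x)(-3*w*x - 3*w*y - 2*y^2) dx = (-3*w) dx, which multiplied by dz ∧ dw gives (-3*w) dx ∧ dz ∧ dw
  d(-3*w*x - 3*w*y - 2*y^2) includes (∂/∂y)(-3*w*x - 3*w*y - 2*y^2) dy = (-3*w - 4*y) dy, which multiplied by dz ∧ dw gives (-3*w - 4*y) dy ∧ dz ∧ dw
Collecting like 3-forms: d(omega) = (-x) dx ∧ dy ∧ dz + (3*y) dx ∧ dy ∧ dw + (-3*w) dx ∧ dz ∧ dw + (-3*w - 4*y) dy ∧ dz ∧ dw.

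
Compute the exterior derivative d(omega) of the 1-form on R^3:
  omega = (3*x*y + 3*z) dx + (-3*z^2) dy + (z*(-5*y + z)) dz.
d(omega) = (-3*x) dx ∧ dy + (-3) dx ∧ dz + (z) dy ∧ dz

For a 1-form omega = sum_i f_i dx_i, the exterior derivative is
  d(omega) = sum_{i < j} (∂f_j/∂x_i - ∂f_i/∂x_j) dx_i ∧ dx_j.
  coefficient of dx ∧ dy: ∂f_2/∂x - ∂f_1/∂y = ∂(-3*z^2)/∂x - ∂(3*x*y + 3*z)/∂y = -3*x
  coefficient of dx ∧ dz: ∂f_3/∂x - ∂f_1/∂z = ∂(z*(-5*y + z))/∂x - ∂(3*x*y + 3*z)/∂z = -3
  coefficient of dy ∧ dz: ∂f_3/∂y - ∂f_2/∂z = ∂(z*(-5*y + z))/∂y - ∂(-3*z^2)/∂z = z
Assembling: d(omega) = (-3*x) dx ∧ dy + (-3) dx ∧ dz + (z) dy ∧ dz.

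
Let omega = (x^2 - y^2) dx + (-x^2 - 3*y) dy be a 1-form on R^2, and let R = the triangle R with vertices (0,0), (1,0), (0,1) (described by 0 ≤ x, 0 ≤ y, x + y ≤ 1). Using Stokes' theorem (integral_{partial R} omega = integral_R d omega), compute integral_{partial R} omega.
integral_(partial R) omega = 0

Stokes: integral_partial_R omega = integral_R d omega with d omega = (∂Q/∂x - ∂P/∂y) dx ∧ dy.
  ∂Q/∂x = -2*x
  ∂P/∂y = -2*y
  integrand = ∂Q/∂x - ∂P/∂y = -2*x + 2*y.
Integrating over R: integral_0^1 integral_0^{1-x} (-2*x + 2*y) dy dx = 0.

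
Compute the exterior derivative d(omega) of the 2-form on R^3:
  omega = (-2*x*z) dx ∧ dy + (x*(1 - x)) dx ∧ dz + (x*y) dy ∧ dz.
d(omega) = (-2*x + y) dx ∧ dy ∧ dz

For a 2-form omega = sum_{i<j} g_{ij} dx_i ∧ dx_j, the exterior derivative is
  d(omega) = sum_{i<j} d(g_{ij}) ∧ dx_i ∧ dx_j = sum_{i<j, k} (∂g_{ij}/∂x_k) dx_k ∧ dx_i ∧ dx_j.
Expand each term, using dx_k ∧ dx_i ∧ dx_j = sgn(permutation) dx_{(a)} ∧ dx_{(b)} ∧ dx_{(c)} with (a < b < c) sorted:
  d(-2*x*z) includes (∂/∂z)(-2*x*z) dz = (-2*x) dz, which multiplied by dx ∧ dy gives (-2*x) dx ∧ dy ∧ dz
  d(x*y) includes (∂/∂x)(x*y) dx = (y) dx, which multiplied by dy ∧ dz gives (y) dx ∧ dy ∧ dz
Collecting like 3-forms: d(omega) = (-2*x + y) dx ∧ dy ∧ dz.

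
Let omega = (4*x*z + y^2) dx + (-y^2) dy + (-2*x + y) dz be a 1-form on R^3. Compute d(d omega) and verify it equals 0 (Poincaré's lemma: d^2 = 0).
d(d omega) = 0

Step 1: d omega = sum_{i<j} (∂f_j/∂x_i - ∂f_i/∂x_j) dx_i ∧ dx_j:
  coeff of dx ∧ dy: -2*y
  coeff of dx ∧ dz: -4*x - 2
  coeff of dy ∧ dz: 1
Step 2: Apply d again to each 2-form coefficient. The only possible 3-form in R^3 is dx ∧ dy ∧ dz, with coefficient
  ∂(coeff of dy∧dz)/∂x - ∂(coeff of dx∧dz)/∂y + ∂(coeff of dx∧dy)/∂z
  = ∂/∂x (1) - ∂/∂y (-4*x - 2) + ∂/∂z (-2*y).
Each of these terms simplifies to sums of mixed partials that cancel in pairs. The result is 0 (by equality of mixed partials for smooth functions — Schwarz / Clairaut).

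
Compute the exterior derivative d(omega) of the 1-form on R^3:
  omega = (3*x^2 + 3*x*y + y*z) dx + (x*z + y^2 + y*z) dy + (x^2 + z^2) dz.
d(omega) = (-3*x) dx ∧ dy + (2*x - y) dx ∧ dz + (-x - y) dy ∧ dz

For a 1-form omega = sum_i f_i dx_i, the exterior derivative is
  d(omega) = sum_{i < j} (∂f_j/∂x_i - ∂f_i/∂x_j) dx_i ∧ dx_j.
  coefficient of dx ∧ dy: ∂f_2/∂x - ∂f_1/∂y = ∂(x*z + y^2 + y*z)/∂x - ∂(3*x^2 + 3*x*y + y*z)/∂y = -3*x
  coefficient of dx ∧ dz: ∂f_3/∂x - ∂f_1/∂z = ∂(x^2 + z^2)/∂x - ∂(3*x^2 + 3*x*y + y*z)/∂z = 2*x - y
  coefficient of dy ∧ dz: ∂f_3/∂y - ∂f_2/∂z = ∂(x^2 + z^2)/∂y - ∂(x*z + y^2 + y*z)/∂z = -x - y
Assembling: d(omega) = (-3*x) dx ∧ dy + (2*x - y) dx ∧ dz + (-x - y) dy ∧ dz.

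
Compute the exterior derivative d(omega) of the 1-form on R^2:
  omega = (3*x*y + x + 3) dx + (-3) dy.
d(omega) = (-3*x) dx ∧ dy

For a 1-form omega = sum_i f_i dx_i, the exterior derivative is
  d(omega) = sum_{i < j} (∂f_j/∂x_i - ∂f_i/∂x_j) dx_i ∧ dx_j.
  coefficient of dx ∧ dy: ∂f_2/∂x - ∂f_1/∂y = ∂(-3)/∂x - ∂(3*x*y + x + 3)/∂y = -3*x
Assembling: d(omega) = (-3*x) dx ∧ dy.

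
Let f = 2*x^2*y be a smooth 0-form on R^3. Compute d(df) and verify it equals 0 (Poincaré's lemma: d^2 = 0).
d(df) = 0

Step 1: df = sum_i (∂f/∂x_i) dx_i = (4*x*y) dx + (2*x^2) dy + (0) dz.
Step 2: Apply d again. Using the 1-form formula, the coefficient of dx ∧ dy in d(df) is ∂^2 f/∂x ∂y - ∂^2 f/∂y ∂x = (4*x) - (4*x) = 0 (equality of mixed partials for smooth f).
Similarly for dx ∧ dz and dy ∧ dz — all coefficients vanish. So d(df) = 0.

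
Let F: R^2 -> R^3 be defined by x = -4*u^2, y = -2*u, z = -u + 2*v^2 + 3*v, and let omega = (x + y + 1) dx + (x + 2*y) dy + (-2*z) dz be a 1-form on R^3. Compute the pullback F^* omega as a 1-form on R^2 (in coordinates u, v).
F^* omega = (32*u^3 + 24*u^2 - 2*u + 4*v^2 + 6*v) du + (8*u*v + 6*u - 16*v^3 - 36*v^2 - 18*v) dv

Using F^*(f dg) = (f ∘ F) d(g ∘ F), substitute each coordinate x_i by F_i(u, v) in f_i, and replace dx_i by d F_i = (∂F_i/∂u) du + (∂F_i/∂v) dv.
  For the x component: f_1(F) = -4*u^2 - 2*u + 1; d F_1 = (-8*u) du + (0) dv
  For the y component: f_2(F) = 4*u*(-u - 1); d F_2 = (-2) du + (0) dv
  For the z component: f_3(F) = 2*u - 4*v^2 - 6*v; d F_3 = (-1) du + (4*v + 3) dv
Combining and collecting du, dv coefficients:
  coeff of du: 32*u^3 + 24*u^2 - 2*u + 4*v^2 + 6*v
  coeff of dv: 8*u*v + 6*u - 16*v^3 - 36*v^2 - 18*v
F^* omega = (32*u^3 + 24*u^2 - 2*u + 4*v^2 + 6*v) du + (8*u*v + 6*u - 16*v^3 - 36*v^2 - 18*v) dv.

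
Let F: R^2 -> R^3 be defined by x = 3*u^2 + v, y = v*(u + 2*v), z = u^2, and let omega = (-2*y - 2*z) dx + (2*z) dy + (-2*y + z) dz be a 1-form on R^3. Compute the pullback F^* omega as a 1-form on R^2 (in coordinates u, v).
F^* omega = (2*u*(-5*u^2 - 7*u*v - 16*v^2)) du + (2*u^3 + 8*u^2*v - 2*u^2 - 2*u*v - 4*v^2) dv

Using F^*(f dg) = (f ∘ F) d(g ∘ F), substitute each coordinate x_i by F_i(u, v) in f_i, and replace dx_i by d F_i = (∂F_i/∂u) du + (∂F_i/∂v) dv.
  For the x component: f_1(F) = -2*u^2 - 2*u*v - 4*v^2; d F_1 = (6*u) du + (1) dv
  For the y component: f_2(F) = 2*u^2; d F_2 = (v) du + (u + 4*v) dv
  For the z component: f_3(F) = u^2 - 2*u*v - 4*v^2; d F_3 = (2*u) du + (0) dv
Combining and collecting du, dv coefficients:
  coeff of du: 2*u*(-5*u^2 - 7*u*v - 16*v^2)
  coeff of dv: 2*u^3 + 8*u^2*v - 2*u^2 - 2*u*v - 4*v^2
F^* omega = (2*u*(-5*u^2 - 7*u*v - 16*v^2)) du + (2*u^3 + 8*u^2*v - 2*u^2 - 2*u*v - 4*v^2) dv.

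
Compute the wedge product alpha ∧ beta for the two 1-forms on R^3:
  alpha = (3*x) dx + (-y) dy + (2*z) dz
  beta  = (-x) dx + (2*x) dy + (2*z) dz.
alpha ∧ beta = (x*(6*x - y)) dx ∧ dy + (8*x*z) dx ∧ dz + (-2*z*(2*x + y)) dy ∧ dz

Distribute the wedge, using dx_i ∧ dx_j = -dx_j ∧ dx_i and dx_i ∧ dx_i = 0. For each pair (i, j) with i < j, the coefficient of dx_i ∧ dx_j in alpha ∧ beta is (alpha_i * beta_j - alpha_j * beta_i). Collecting: alpha ∧ beta = (x*(6*x - y)) dx ∧ dy + (8*x*z) dx ∧ dz + (-2*z*(2*x + y)) dy ∧ dz.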